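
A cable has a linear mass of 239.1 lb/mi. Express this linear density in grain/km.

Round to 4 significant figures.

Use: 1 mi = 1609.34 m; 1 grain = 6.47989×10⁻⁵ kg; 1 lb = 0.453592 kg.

1.040×10⁶ grain/km

239.1 lb/mi × 0.453592 kg/lb ÷ 1609.34 m/mi = 0.0673903 kg/m
0.0673903 kg/m ÷ 6.47989×10⁻⁵ kg/grain × 1000 m/km = 1.03999×10⁶ grain/km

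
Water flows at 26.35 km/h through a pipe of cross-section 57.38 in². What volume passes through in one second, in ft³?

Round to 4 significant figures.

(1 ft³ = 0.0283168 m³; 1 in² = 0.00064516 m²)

26.35 km/h × (1/3.6) → 7.31944 m/s
57.38 in² × 0.00064516 → 0.0370193 m²
V = v × A × t = 7.31944 m/s × 0.0370193 m² × 1 s = 0.270961 m³
0.270961 m³ ÷ (0.0283168 m³/ft³) = 9.56891 ft³

9.569 ft³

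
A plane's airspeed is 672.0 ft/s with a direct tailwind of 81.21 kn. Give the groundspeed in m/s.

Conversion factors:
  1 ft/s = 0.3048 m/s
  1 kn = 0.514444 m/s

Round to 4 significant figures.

672.0 ft/s × 0.3048 = 204.826 m/s
81.21 kn × 0.514444 = 41.778 m/s
Combined: 204.826 + 41.778 = 246.604 m/s

246.6 m/s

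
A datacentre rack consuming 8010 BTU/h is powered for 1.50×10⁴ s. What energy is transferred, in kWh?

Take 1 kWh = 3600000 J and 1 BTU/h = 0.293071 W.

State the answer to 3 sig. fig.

8010 BTU/h × 0.293071 = 2347.5 W
E = P × t = 2347.5 W × 15000 s = 3.52125×10⁷ J
3.52125×10⁷ J ÷ (3600000 J/kWh) = 9.78125 kWh

9.78 kWh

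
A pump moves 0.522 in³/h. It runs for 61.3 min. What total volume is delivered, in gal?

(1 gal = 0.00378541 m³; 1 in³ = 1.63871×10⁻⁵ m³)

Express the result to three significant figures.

0.522 in³/h → 2.37613×10⁻⁹ m³/s
61.3 min → 3678 s
V = Q × t = 2.37613×10⁻⁹ × 3678 = 8.73941×10⁻⁶ m³
In gal: 8.73941×10⁻⁶ / 0.00378541 = 0.00230871 gal

0.00231 gal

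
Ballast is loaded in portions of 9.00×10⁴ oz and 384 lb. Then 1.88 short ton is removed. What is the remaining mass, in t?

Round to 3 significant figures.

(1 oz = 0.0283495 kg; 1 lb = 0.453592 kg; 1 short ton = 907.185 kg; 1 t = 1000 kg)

1.02 t

9.00×10⁴ oz × 0.0283495 = 2551.46 kg
384 lb × 0.453592 = 174.179 kg
1.88 short ton × 907.185 = 1705.51 kg
Sum: 2551.46 + 174.179 − 1705.51 = 1020.13 kg
In t: 1020.13 / 1000 = 1.02013 t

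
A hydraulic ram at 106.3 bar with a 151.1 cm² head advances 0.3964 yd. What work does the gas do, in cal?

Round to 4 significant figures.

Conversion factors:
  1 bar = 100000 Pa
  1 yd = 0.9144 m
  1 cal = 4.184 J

1.391×10⁴ cal

106.3 bar → 1.063×10⁷ Pa
151.1 cm² → 0.01511 m²
F = P × A = 1.063×10⁷ × 0.01511 = 160619 N
0.3964 yd → 0.362468 m
W = F × d = 160619 × 0.362468 = 58219.2 J
In cal: 58219.2 / 4.184 = 13914.7 cal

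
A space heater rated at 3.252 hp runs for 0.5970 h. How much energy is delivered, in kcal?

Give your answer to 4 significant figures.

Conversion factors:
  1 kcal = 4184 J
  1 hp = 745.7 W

1246 kcal

3.252 hp × 745.7 = 2425.02 W
0.5970 h × 3600 = 2149.2 s
E = P × t = 2425.02 W × 2149.2 s = 5.21185×10⁶ J
5.21185×10⁶ J ÷ (4184 J/kcal) = 1245.66 kcal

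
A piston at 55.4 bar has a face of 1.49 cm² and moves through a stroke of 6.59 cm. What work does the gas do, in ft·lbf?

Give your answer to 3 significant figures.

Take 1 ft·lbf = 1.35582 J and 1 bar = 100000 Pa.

55.4 bar → 5.54×10⁶ Pa
1.49 cm² → 1.49×10⁻⁴ m²
F = P × A = 5.54×10⁶ × 1.49×10⁻⁴ = 825.46 N
6.59 cm → 0.0659 m
W = F × d = 825.46 × 0.0659 = 54.3978 J
In ft·lbf: 54.3978 / 1.35582 = 40.1217 ft·lbf

40.1 ft·lbf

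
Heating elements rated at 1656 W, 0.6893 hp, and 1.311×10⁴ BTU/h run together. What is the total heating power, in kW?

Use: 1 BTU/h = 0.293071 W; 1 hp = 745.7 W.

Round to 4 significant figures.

1656 W (already W)
0.6893 hp × 745.7 → 514.011 W
1.311×10⁴ BTU/h × 0.293071 → 3842.16 W
Total: 1656 + 514.011 + 3842.16 = 6012.17 W
In kW: 6012.17 / 1000 = 6.01217 kW

6.012 kW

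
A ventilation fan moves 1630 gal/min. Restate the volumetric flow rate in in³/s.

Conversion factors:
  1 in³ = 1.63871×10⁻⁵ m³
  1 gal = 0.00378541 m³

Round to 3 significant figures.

1630 gal/min × 0.00378541 m³/gal ÷ 60 s/min = 0.102837 m³/s
0.102837 m³/s ÷ 1.63871×10⁻⁵ m³/in³ = 6275.48 in³/s

6280 in³/s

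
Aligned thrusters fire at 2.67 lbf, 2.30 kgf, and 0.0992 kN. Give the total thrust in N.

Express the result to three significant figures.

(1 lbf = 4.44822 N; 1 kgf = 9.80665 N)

134 N

2.67 lbf × 4.44822 → 11.8767 N
2.30 kgf × 9.80665 → 22.5553 N
0.0992 kN × 1000 → 99.2 N
Sum: 11.8767 + 22.5553 + 99.2 = 133.632 N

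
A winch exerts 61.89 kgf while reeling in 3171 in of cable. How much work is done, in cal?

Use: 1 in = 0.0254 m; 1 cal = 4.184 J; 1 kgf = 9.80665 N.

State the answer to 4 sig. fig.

61.89 kgf × 9.80665 = 606.934 N
3171 in × 0.0254 = 80.5434 m
W = F × d = 606.934 N × 80.5434 m = 48884.5 J
48884.5 J ÷ (4.184 J/cal) = 11683.7 cal

1.168×10⁴ cal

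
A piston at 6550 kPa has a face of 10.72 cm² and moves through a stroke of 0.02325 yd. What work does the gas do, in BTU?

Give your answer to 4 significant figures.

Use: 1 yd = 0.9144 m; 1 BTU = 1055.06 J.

0.1415 BTU

6550 kPa → 6.55×10⁶ Pa
10.72 cm² → 0.001072 m²
F = P × A = 6.55×10⁶ × 0.001072 = 7021.6 N
0.02325 yd → 0.0212598 m
W = F × d = 7021.6 × 0.0212598 = 149.278 J
In BTU: 149.278 / 1055.06 = 0.141488 BTU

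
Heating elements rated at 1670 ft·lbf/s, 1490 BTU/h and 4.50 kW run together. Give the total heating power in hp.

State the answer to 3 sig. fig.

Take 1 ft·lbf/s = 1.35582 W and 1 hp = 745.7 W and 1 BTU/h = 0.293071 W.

9.66 hp

1670 ft·lbf/s × 1.35582 = 2264.22 W
1490 BTU/h × 0.293071 = 436.676 W
4.50 kW × 1000 = 4500 W
Sum: 2264.22 + 436.676 + 4500 = 7200.9 W
In hp: 7200.9 / 745.7 = 9.65656 hp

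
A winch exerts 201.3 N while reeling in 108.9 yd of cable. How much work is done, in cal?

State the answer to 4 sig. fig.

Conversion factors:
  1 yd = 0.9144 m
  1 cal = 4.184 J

108.9 yd × 0.9144 = 99.5782 m
W = F × d = 201.3 N × 99.5782 m = 20045.1 J
20045.1 J ÷ (4.184 J/cal) = 4790.89 cal

4791 cal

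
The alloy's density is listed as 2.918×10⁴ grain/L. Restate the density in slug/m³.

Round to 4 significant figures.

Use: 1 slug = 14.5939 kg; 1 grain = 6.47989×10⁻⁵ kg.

2.918×10⁴ grain/L × 6.47989×10⁻⁵ kg/grain ÷ 0.001 m³/L = 1890.83 kg/m³
1890.83 kg/m³ ÷ 14.5939 kg/slug = 129.563 slug/m³

129.6 slug/m³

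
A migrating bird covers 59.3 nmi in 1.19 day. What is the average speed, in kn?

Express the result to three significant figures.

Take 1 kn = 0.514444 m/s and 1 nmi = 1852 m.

2.08 kn

59.3 nmi × 1852 → 109824 m
1.19 day × 86400 → 102816 s
v = d / t = 109824 m / 102816 s = 1.06816 m/s
1.06816 m/s ÷ (0.514444 m/s/kn) = 2.07634 kn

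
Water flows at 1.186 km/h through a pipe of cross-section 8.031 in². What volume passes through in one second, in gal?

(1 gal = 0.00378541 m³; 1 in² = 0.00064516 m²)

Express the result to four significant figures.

1.186 km/h × (1/3.6) → 0.329444 m/s
8.031 in² × 0.00064516 → 0.00518128 m²
V = v × A × t = 0.329444 m/s × 0.00518128 m² × 1 s = 0.00170694 m³
0.00170694 m³ ÷ (0.00378541 m³/gal) = 0.450926 gal

0.4509 gal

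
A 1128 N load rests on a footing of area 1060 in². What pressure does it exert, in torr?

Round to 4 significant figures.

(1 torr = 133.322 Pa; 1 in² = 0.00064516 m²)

1060 in² × 0.00064516 → 0.68387 m²
P = F / A = 1128 N / 0.68387 m² = 1649.44 Pa
1649.44 Pa ÷ (133.322 Pa/torr) = 12.3719 torr

12.37 torr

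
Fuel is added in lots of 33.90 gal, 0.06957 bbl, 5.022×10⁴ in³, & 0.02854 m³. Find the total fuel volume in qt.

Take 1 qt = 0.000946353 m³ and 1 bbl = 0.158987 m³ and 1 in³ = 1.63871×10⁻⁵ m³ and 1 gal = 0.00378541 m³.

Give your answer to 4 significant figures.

33.90 gal × 0.00378541 = 0.128325 m³
0.06957 bbl × 0.158987 = 0.0110607 m³
5.022×10⁴ in³ × 1.63871×10⁻⁵ = 0.82296 m³
0.02854 m³ (already m³)
Sum: 0.128325 + 0.0110607 + 0.82296 + 0.02854 = 0.990886 m³
In qt: 0.990886 / 0.000946353 = 1047.06 qt

1047 qt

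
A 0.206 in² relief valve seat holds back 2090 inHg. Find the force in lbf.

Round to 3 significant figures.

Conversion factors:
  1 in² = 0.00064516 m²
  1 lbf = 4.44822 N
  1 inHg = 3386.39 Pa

211 lbf

2090 inHg × 3386.39 = 7.07756×10⁶ Pa
0.206 in² × 0.00064516 = 1.32903×10⁻⁴ m²
F = P × A = 7.07756×10⁶ Pa × 1.32903×10⁻⁴ m² = 940.629 N
940.629 N ÷ (4.44822 N/lbf) = 211.462 lbf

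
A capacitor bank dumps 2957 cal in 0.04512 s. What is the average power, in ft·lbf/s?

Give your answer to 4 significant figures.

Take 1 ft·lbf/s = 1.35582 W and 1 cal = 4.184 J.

2.022×10⁵ ft·lbf/s

2957 cal × 4.184 → 12372.1 J
P = E / t = 12372.1 J / 0.04512 s = 274204 W
274204 W ÷ (1.35582 W/ft·lbf/s) = 202242 ft·lbf/s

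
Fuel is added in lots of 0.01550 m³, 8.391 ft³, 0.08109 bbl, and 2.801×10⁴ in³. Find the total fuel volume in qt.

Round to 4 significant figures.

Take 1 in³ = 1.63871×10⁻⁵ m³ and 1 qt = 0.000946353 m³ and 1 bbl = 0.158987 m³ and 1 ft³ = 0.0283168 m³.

766.1 qt

0.01550 m³ (already m³)
8.391 ft³ × 0.0283168 → 0.237606 m³
0.08109 bbl × 0.158987 → 0.0128923 m³
2.801×10⁴ in³ × 1.63871×10⁻⁵ → 0.459003 m³
Combined: 0.0155 + 0.237606 + 0.0128923 + 0.459003 = 0.725001 m³
In qt: 0.725001 / 0.000946353 = 766.1 qt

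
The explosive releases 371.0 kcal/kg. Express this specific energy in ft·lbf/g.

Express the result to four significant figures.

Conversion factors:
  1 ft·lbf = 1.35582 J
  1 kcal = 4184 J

1145 ft·lbf/g

371.0 kcal/kg × 4184 J/kcal = 1.55226×10⁶ J/kg
1.55226×10⁶ J/kg ÷ 1.35582 J/ft·lbf × 0.001 kg/g = 1144.89 ft·lbf/g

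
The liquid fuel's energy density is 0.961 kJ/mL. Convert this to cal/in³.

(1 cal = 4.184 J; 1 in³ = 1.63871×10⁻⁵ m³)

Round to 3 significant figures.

0.961 kJ/mL × 1000 J/kJ ÷ 10⁻⁶ m³/mL = 9.61×10⁸ J/m³
9.61×10⁸ J/m³ ÷ 4.184 J/cal × 1.63871×10⁻⁵ m³/in³ = 3763.86 cal/in³

3760 cal/in³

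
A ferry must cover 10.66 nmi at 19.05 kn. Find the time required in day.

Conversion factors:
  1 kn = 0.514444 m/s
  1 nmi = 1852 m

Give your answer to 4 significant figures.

10.66 nmi × 1852 → 19742.3 m
19.05 kn × 0.514444 → 9.80016 m/s
t = d / v = 19742.3 m / 9.80016 m/s = 2014.49 s
2014.49 s ÷ (86400 s/day) = 0.0233159 day

0.02332 day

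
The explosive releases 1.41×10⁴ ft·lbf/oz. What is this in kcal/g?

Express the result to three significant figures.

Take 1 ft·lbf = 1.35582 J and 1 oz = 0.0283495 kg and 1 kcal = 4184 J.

0.161 kcal/g

1.41×10⁴ ft·lbf/oz × 1.35582 J/ft·lbf ÷ 0.0283495 kg/oz = 674335 J/kg
674335 J/kg ÷ 4184 J/kcal × 0.001 kg/g = 0.16117 kcal/g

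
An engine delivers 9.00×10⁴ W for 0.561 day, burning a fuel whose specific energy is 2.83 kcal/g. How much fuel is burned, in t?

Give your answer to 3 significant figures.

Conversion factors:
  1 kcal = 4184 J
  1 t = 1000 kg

0.561 day → 48470.4 s
E = P × t = 90000 × 48470.4 = 4.36234×10⁹ J
2.83 kcal/g → 1.18407×10⁷ J/kg
m = E / e_s = 4.36234×10⁹ / 1.18407×10⁷ = 368.419 kg
In t: 368.419 / 1000 = 0.368419 t

0.368 t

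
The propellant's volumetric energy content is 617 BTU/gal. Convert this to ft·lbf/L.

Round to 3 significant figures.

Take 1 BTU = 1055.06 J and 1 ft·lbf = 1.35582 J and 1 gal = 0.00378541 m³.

1.27×10⁵ ft·lbf/L

617 BTU/gal × 1055.06 J/BTU ÷ 0.00378541 m³/gal = 1.71969×10⁸ J/m³
1.71969×10⁸ J/m³ ÷ 1.35582 J/ft·lbf × 0.001 m³/L = 126838 ft·lbf/L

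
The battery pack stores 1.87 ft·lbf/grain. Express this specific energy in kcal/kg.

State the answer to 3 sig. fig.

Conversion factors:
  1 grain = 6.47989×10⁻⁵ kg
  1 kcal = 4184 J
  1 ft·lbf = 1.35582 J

9.35 kcal/kg

1.87 ft·lbf/grain × 1.35582 J/ft·lbf ÷ 6.47989×10⁻⁵ kg/grain = 39127 J/kg
39127 J/kg ÷ 4184 J/kcal = 9.35158 kcal/kg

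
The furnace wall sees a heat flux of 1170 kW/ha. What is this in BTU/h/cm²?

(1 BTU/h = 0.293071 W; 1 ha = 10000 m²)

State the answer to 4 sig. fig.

0.03992 BTU/h/cm²

1170 kW/ha × 1000 W/kW ÷ 10000 m²/ha = 117 W/m²
117 W/m² ÷ 0.293071 W/BTU/h × 0.0001 m²/cm² = 0.0399221 BTU/h/cm²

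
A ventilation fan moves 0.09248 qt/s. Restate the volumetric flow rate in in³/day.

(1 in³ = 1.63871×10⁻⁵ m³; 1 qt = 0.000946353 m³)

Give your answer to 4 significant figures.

4.614×10⁵ in³/day

0.09248 qt/s × 0.000946353 m³/qt = 8.75187×10⁻⁵ m³/s
8.75187×10⁻⁵ m³/s ÷ 1.63871×10⁻⁵ m³/in³ × 86400 s/day = 461437 in³/day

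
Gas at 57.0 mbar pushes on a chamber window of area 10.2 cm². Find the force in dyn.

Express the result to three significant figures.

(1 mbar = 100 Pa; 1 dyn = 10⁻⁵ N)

5.81×10⁵ dyn

57.0 mbar × 100 → 5700 Pa
10.2 cm² × 0.0001 → 0.00102 m²
F = P × A = 5700 Pa × 0.00102 m² = 5.814 N
5.814 N ÷ (10⁻⁵ N/dyn) = 581400 dyn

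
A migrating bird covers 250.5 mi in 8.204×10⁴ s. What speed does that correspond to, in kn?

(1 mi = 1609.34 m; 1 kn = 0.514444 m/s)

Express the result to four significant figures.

9.552 kn

250.5 mi × 1609.34 = 403140 m
v = d / t = 403140 m / 82040 s = 4.91394 m/s
4.91394 m/s ÷ (0.514444 m/s/kn) = 9.55194 kn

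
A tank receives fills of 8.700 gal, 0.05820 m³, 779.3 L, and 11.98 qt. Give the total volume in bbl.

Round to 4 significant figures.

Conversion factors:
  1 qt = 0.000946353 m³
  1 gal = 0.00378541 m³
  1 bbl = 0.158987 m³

8.700 gal × 0.00378541 = 0.0329331 m³
0.05820 m³ (already m³)
779.3 L × 0.001 = 0.7793 m³
11.98 qt × 0.000946353 = 0.0113373 m³
Combined: 0.0329331 + 0.0582 + 0.7793 + 0.0113373 = 0.88177 m³
In bbl: 0.88177 / 0.158987 = 5.54618 bbl

5.546 bbl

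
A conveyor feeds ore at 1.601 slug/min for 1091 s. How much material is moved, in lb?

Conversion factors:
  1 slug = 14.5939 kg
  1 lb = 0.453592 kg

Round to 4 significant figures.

1.601 slug/min → 0.389414 kg/s
m = ṁ × t = 0.389414 × 1091 = 424.851 kg
In lb: 424.851 / 0.453592 = 936.637 lb

936.6 lb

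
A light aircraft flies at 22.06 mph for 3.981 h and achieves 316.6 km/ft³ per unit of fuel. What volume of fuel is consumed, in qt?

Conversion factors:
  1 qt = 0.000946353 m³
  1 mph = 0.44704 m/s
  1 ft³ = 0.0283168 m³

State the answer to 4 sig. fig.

22.06 mph → 9.8617 m/s
3.981 h → 14331.6 s
d = v × t = 9.8617 × 14331.6 = 141334 m
316.6 km/ft³ → 1.11806×10⁷ m/m³
V = d / (distance per unit fuel) = 141334 / 1.11806×10⁷ = 0.012641 m³
In qt: 0.012641 / 0.000946353 = 13.3576 qt

13.36 qt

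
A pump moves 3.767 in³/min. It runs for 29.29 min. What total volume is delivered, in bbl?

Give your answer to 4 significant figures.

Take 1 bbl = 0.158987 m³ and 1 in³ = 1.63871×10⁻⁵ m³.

0.01137 bbl

3.767 in³/min → 1.02884×10⁻⁶ m³/s
29.29 min → 1757.4 s
V = Q × t = 1.02884×10⁻⁶ × 1757.4 = 0.00180808 m³
In bbl: 0.00180808 / 0.158987 = 0.0113725 bbl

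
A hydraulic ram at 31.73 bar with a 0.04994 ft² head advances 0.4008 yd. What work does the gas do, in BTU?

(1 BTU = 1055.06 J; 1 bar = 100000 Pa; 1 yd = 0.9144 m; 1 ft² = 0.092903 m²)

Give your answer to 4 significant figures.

31.73 bar → 3.173×10⁶ Pa
0.04994 ft² → 0.00463958 m²
F = P × A = 3.173×10⁶ × 0.00463958 = 14721.4 N
0.4008 yd → 0.366492 m
W = F × d = 14721.4 × 0.366492 = 5395.28 J
In BTU: 5395.28 / 1055.06 = 5.11372 BTU

5.114 BTU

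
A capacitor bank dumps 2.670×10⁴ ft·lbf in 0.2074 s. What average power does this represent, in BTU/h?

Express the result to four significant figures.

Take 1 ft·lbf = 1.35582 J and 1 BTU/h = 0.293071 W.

5.956×10⁵ BTU/h

2.670×10⁴ ft·lbf × 1.35582 → 36200.4 J
P = E / t = 36200.4 J / 0.2074 s = 174544 W
174544 W ÷ (0.293071 W/BTU/h) = 595569 BTU/h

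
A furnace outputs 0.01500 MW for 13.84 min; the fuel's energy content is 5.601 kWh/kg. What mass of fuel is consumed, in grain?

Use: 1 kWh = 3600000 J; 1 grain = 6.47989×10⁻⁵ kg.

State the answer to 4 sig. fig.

9533 grain

0.01500 MW → 15000 W
13.84 min → 830.4 s
E = P × t = 15000 × 830.4 = 1.2456×10⁷ J
5.601 kWh/kg → 2.01636×10⁷ J/kg
m = E / e_s = 1.2456×10⁷ / 2.01636×10⁷ = 0.617747 kg
In grain: 0.617747 / 6.47989×10⁻⁵ = 9533.29 grain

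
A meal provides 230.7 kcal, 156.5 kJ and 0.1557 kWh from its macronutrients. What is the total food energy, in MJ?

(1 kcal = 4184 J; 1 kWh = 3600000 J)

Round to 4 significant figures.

230.7 kcal × 4184 → 965249 J
156.5 kJ × 1000 → 156500 J
0.1557 kWh × 3600000 → 560520 J
Sum: 965249 + 156500 + 560520 = 1.68227×10⁶ J
In MJ: 1.68227×10⁶ / 1000000 = 1.68227 MJ

1.682 MJ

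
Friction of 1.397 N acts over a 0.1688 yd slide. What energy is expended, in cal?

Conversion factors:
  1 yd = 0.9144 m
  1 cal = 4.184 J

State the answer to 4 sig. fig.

0.1688 yd × 0.9144 → 0.154351 m
W = F × d = 1.397 N × 0.154351 m = 0.215628 J
0.215628 J ÷ (4.184 J/cal) = 0.0515363 cal

0.05154 cal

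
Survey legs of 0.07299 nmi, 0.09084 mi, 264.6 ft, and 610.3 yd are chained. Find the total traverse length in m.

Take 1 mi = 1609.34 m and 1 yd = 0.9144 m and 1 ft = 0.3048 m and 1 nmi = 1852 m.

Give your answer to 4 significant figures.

920.1 m

0.07299 nmi × 1852 → 135.177 m
0.09084 mi × 1609.34 → 146.192 m
264.6 ft × 0.3048 → 80.6501 m
610.3 yd × 0.9144 → 558.058 m
Combined: 135.177 + 146.192 + 80.6501 + 558.058 = 920.077 m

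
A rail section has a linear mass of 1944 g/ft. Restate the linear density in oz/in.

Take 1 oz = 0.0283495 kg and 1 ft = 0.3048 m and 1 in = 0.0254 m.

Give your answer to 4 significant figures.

5.714 oz/in

1944 g/ft × 0.001 kg/g ÷ 0.3048 m/ft = 6.37795 kg/m
6.37795 kg/m ÷ 0.0283495 kg/oz × 0.0254 m/in = 5.71438 oz/in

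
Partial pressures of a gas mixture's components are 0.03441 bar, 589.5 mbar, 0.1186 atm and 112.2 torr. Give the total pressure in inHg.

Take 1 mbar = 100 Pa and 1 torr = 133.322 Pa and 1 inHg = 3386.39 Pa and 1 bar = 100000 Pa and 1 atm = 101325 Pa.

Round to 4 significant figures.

0.03441 bar × 100000 = 3441 Pa
589.5 mbar × 100 = 58950 Pa
0.1186 atm × 101325 = 12017.1 Pa
112.2 torr × 133.322 = 14958.7 Pa
Sum: 3441 + 58950 + 12017.1 + 14958.7 = 89366.8 Pa
In inHg: 89366.8 / 3386.39 = 26.39 inHg

26.39 inHg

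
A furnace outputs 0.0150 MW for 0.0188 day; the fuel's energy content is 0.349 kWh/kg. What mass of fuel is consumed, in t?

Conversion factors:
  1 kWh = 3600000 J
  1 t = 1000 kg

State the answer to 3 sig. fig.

0.0150 MW → 15000 W
0.0188 day → 1624.32 s
E = P × t = 15000 × 1624.32 = 2.43648×10⁷ J
0.349 kWh/kg → 1.2564×10⁶ J/kg
m = E / e_s = 2.43648×10⁷ / 1.2564×10⁶ = 19.3926 kg
In t: 19.3926 / 1000 = 0.0193926 t

0.0194 t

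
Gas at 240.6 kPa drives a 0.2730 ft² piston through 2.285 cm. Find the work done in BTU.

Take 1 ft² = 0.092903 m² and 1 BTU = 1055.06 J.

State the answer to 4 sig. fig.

240.6 kPa → 240600 Pa
0.2730 ft² → 0.0253625 m²
F = P × A = 240600 × 0.0253625 = 6102.22 N
2.285 cm → 0.02285 m
W = F × d = 6102.22 × 0.02285 = 139.436 J
In BTU: 139.436 / 1055.06 = 0.132159 BTU

0.1322 BTU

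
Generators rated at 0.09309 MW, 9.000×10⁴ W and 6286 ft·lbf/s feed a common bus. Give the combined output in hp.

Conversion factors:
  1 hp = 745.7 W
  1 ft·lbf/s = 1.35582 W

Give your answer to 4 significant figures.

257.0 hp

0.09309 MW × 1000000 → 93090 W
9.000×10⁴ W (already W)
6286 ft·lbf/s × 1.35582 → 8522.68 W
Sum: 93090 + 90000 + 8522.68 = 191613 W
In hp: 191613 / 745.7 = 256.957 hp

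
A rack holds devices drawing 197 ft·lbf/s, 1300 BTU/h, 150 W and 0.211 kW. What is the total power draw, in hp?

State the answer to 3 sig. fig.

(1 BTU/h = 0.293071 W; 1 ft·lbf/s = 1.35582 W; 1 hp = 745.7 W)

197 ft·lbf/s × 1.35582 = 267.097 W
1300 BTU/h × 0.293071 = 380.992 W
150 W (already W)
0.211 kW × 1000 = 211 W
Sum: 267.097 + 380.992 + 150 + 211 = 1009.09 W
In hp: 1009.09 / 745.7 = 1.35321 hp

1.35 hp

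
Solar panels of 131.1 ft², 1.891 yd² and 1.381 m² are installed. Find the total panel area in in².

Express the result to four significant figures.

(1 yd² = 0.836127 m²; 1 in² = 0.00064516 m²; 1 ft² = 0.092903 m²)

2.347×10⁴ in²

131.1 ft² × 0.092903 = 12.1796 m²
1.891 yd² × 0.836127 = 1.58112 m²
1.381 m² (already m²)
Combined: 12.1796 + 1.58112 + 1.381 = 15.1417 m²
In in²: 15.1417 / 0.00064516 = 23469.7 in²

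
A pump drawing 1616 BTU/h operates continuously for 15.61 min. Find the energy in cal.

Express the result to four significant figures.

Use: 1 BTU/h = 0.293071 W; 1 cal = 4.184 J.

1616 BTU/h × 0.293071 = 473.603 W
15.61 min × 60 = 936.6 s
E = P × t = 473.603 W × 936.6 s = 443577 J
443577 J ÷ (4.184 J/cal) = 106017 cal

1.060×10⁵ cal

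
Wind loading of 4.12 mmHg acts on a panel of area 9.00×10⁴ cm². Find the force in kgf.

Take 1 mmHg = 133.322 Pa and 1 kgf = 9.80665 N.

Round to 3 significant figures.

4.12 mmHg × 133.322 → 549.287 Pa
9.00×10⁴ cm² × 0.0001 → 9 m²
F = P × A = 549.287 Pa × 9 m² = 4943.58 N
4943.58 N ÷ (9.80665 N/kgf) = 504.105 kgf

504 kgf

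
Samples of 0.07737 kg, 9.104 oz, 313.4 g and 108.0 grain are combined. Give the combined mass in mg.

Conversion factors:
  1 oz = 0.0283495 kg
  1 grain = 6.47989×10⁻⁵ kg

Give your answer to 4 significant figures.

0.07737 kg (already kg)
9.104 oz × 0.0283495 → 0.258094 kg
313.4 g × 0.001 → 0.3134 kg
108.0 grain × 6.47989×10⁻⁵ → 0.00699828 kg
Sum: 0.07737 + 0.258094 + 0.3134 + 0.00699828 = 0.655862 kg
In mg: 0.655862 / 10⁻⁶ = 655862 mg

6.559×10⁵ mg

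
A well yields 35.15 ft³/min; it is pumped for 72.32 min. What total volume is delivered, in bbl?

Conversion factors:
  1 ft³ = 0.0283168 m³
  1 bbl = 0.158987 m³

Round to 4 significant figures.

35.15 ft³/min → 0.0165889 m³/s
72.32 min → 4339.2 s
V = Q × t = 0.0165889 × 4339.2 = 71.9826 m³
In bbl: 71.9826 / 0.158987 = 452.758 bbl

452.8 bbl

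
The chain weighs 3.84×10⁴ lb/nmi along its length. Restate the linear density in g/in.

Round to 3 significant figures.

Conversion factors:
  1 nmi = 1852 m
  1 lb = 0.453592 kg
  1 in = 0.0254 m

3.84×10⁴ lb/nmi × 0.453592 kg/lb ÷ 1852 m/nmi = 9.40493 kg/m
9.40493 kg/m ÷ 0.001 kg/g × 0.0254 m/in = 238.885 g/in

239 g/in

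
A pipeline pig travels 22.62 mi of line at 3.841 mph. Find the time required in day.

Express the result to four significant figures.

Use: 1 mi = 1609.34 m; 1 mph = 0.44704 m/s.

22.62 mi × 1609.34 → 36403.3 m
3.841 mph × 0.44704 → 1.71708 m/s
t = d / v = 36403.3 m / 1.71708 m/s = 21200.7 s
21200.7 s ÷ (86400 s/day) = 0.245378 day

0.2454 day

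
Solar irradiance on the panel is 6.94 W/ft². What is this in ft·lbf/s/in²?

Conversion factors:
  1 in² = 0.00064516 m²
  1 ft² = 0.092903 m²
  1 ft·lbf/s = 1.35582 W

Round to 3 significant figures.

0.0355 ft·lbf/s/in²

6.94 W/ft² ÷ 0.092903 m²/ft² = 74.7016 W/m²
74.7016 W/m² ÷ 1.35582 W/ft·lbf/s × 0.00064516 m²/in² = 0.0355464 ft·lbf/s/in²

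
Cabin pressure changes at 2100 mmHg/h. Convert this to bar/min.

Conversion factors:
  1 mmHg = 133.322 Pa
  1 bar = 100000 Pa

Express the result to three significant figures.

0.0467 bar/min

2100 mmHg/h × 133.322 Pa/mmHg ÷ 3600 s/h = 77.7712 Pa/s
77.7712 Pa/s ÷ 100000 Pa/bar × 60 s/min = 0.0466627 bar/min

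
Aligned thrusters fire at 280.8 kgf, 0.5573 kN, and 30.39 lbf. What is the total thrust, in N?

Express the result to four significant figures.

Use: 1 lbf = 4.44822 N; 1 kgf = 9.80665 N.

280.8 kgf × 9.80665 → 2753.71 N
0.5573 kN × 1000 → 557.3 N
30.39 lbf × 4.44822 → 135.181 N
Sum: 2753.71 + 557.3 + 135.181 = 3446.19 N

3446 N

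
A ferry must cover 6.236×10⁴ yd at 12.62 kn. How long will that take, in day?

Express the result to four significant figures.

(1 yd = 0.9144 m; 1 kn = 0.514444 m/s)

6.236×10⁴ yd × 0.9144 = 57022 m
12.62 kn × 0.514444 = 6.49228 m/s
t = d / v = 57022 m / 6.49228 m/s = 8783.05 s
8783.05 s ÷ (86400 s/day) = 0.101656 day

0.1017 day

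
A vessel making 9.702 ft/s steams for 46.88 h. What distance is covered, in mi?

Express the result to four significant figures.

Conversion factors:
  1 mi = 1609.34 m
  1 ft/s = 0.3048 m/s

9.702 ft/s × 0.3048 = 2.95717 m/s
46.88 h × 3600 = 168768 s
d = v × t = 2.95717 m/s × 168768 s = 499076 m
499076 m ÷ (1609.34 m/mi) = 310.112 mi

310.1 mi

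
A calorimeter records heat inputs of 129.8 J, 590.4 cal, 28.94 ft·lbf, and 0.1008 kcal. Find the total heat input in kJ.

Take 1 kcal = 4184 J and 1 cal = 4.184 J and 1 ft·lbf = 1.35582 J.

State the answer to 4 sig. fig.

129.8 J (already J)
590.4 cal × 4.184 = 2470.23 J
28.94 ft·lbf × 1.35582 = 39.2374 J
0.1008 kcal × 4184 = 421.747 J
Combined: 129.8 + 2470.23 + 39.2374 + 421.747 = 3061.01 J
In kJ: 3061.01 / 1000 = 3.06101 kJ

3.061 kJ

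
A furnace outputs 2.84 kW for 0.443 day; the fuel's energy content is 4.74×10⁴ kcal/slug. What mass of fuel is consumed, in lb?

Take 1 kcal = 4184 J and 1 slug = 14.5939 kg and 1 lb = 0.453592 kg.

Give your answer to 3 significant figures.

17.6 lb

2.84 kW → 2840 W
0.443 day → 38275.2 s
E = P × t = 2840 × 38275.2 = 1.08702×10⁸ J
4.74×10⁴ kcal/slug → 1.35893×10⁷ J/kg
m = E / e_s = 1.08702×10⁸ / 1.35893×10⁷ = 7.99909 kg
In lb: 7.99909 / 0.453592 = 17.635 lb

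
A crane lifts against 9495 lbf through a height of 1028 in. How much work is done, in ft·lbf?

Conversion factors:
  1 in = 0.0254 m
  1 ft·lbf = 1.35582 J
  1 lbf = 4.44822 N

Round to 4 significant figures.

9495 lbf × 4.44822 → 42235.8 N
1028 in × 0.0254 → 26.1112 m
W = F × d = 42235.8 N × 26.1112 m = 1.10283×10⁶ J
1.10283×10⁶ J ÷ (1.35582 J/ft·lbf) = 813404 ft·lbf

8.134×10⁵ ft·lbf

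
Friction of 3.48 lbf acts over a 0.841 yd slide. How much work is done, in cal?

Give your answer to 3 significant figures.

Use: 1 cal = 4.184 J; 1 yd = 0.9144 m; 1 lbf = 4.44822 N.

2.85 cal

3.48 lbf × 4.44822 = 15.4798 N
0.841 yd × 0.9144 = 0.76901 m
W = F × d = 15.4798 N × 0.76901 m = 11.9041 J
11.9041 J ÷ (4.184 J/cal) = 2.84515 cal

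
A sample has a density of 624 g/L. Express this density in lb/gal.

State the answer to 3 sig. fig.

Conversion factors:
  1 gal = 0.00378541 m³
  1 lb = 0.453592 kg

624 g/L × 0.001 kg/g ÷ 0.001 m³/L = 624 kg/m³
624 kg/m³ ÷ 0.453592 kg/lb × 0.00378541 m³/gal = 5.20753 lb/gal

5.21 lb/gal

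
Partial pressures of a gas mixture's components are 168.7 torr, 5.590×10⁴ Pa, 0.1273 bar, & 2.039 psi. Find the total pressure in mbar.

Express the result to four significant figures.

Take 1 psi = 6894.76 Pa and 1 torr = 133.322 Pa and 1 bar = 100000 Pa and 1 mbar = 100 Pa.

1052 mbar

168.7 torr × 133.322 = 22491.4 Pa
5.590×10⁴ Pa (already Pa)
0.1273 bar × 100000 = 12730 Pa
2.039 psi × 6894.76 = 14058.4 Pa
Sum: 22491.4 + 55900 + 12730 + 14058.4 = 105180 Pa
In mbar: 105180 / 100 = 1051.8 mbar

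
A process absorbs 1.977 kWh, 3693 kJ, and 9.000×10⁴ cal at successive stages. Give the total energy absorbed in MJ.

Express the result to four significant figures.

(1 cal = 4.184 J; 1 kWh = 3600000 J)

11.19 MJ

1.977 kWh × 3600000 → 7.1172×10⁶ J
3693 kJ × 1000 → 3.693×10⁶ J
9.000×10⁴ cal × 4.184 → 376560 J
Combined: 7.1172×10⁶ + 3.693×10⁶ + 376560 = 1.11868×10⁷ J
In MJ: 1.11868×10⁷ / 1000000 = 11.1868 MJ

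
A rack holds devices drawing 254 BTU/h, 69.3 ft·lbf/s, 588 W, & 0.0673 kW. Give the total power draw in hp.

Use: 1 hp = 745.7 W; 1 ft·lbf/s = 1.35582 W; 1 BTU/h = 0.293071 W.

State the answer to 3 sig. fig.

1.10 hp

254 BTU/h × 0.293071 = 74.44 W
69.3 ft·lbf/s × 1.35582 = 93.9583 W
588 W (already W)
0.0673 kW × 1000 = 67.3 W
Total: 74.44 + 93.9583 + 588 + 67.3 = 823.698 W
In hp: 823.698 / 745.7 = 1.1046 hp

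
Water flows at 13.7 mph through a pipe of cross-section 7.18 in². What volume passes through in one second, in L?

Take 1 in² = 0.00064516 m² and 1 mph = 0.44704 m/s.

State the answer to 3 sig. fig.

13.7 mph × 0.44704 → 6.12445 m/s
7.18 in² × 0.00064516 → 0.00463225 m²
V = v × A × t = 6.12445 m/s × 0.00463225 m² × 1 s = 0.02837 m³
0.02837 m³ ÷ (0.001 m³/L) = 28.37 L

28.4 L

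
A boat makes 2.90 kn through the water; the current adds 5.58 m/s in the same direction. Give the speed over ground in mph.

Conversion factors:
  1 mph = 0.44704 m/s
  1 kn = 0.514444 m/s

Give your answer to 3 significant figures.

2.90 kn × 0.514444 → 1.49189 m/s
5.58 m/s (already m/s)
Total: 1.49189 + 5.58 = 7.07189 m/s
In mph: 7.07189 / 0.44704 = 15.8194 mph

15.8 mph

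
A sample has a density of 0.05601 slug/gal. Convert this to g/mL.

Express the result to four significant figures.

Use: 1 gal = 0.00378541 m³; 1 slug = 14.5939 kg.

0.05601 slug/gal × 14.5939 kg/slug ÷ 0.00378541 m³/gal = 215.935 kg/m³
215.935 kg/m³ ÷ 0.001 kg/g × 10⁻⁶ m³/mL = 0.215935 g/mL

0.2159 g/mL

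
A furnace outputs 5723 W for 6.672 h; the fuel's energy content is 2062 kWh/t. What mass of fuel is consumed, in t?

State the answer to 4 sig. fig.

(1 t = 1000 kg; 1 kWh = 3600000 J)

0.01852 t

6.672 h → 24019.2 s
E = P × t = 5723 × 24019.2 = 1.37462×10⁸ J
2062 kWh/t → 7.4232×10⁶ J/kg
m = E / e_s = 1.37462×10⁸ / 7.4232×10⁶ = 18.5179 kg
In t: 18.5179 / 1000 = 0.0185179 t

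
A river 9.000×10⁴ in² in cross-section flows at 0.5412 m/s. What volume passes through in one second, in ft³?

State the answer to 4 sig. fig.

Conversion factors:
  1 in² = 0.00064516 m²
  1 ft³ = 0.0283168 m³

9.000×10⁴ in² × 0.00064516 = 58.0644 m²
V = v × A × t = 0.5412 m/s × 58.0644 m² × 1 s = 31.4245 m³
31.4245 m³ ÷ (0.0283168 m³/ft³) = 1109.75 ft³

1110 ft³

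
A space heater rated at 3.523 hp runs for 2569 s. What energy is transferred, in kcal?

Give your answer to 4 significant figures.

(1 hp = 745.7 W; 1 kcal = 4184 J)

1613 kcal

3.523 hp × 745.7 = 2627.1 W
E = P × t = 2627.1 W × 2569 s = 6.74902×10⁶ J
6.74902×10⁶ J ÷ (4184 J/kcal) = 1613.05 kcal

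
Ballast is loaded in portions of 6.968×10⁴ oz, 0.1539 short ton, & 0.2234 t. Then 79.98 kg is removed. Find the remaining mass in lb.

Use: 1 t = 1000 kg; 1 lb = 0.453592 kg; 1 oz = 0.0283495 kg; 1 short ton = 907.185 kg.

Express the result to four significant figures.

6.968×10⁴ oz × 0.0283495 = 1975.39 kg
0.1539 short ton × 907.185 = 139.616 kg
0.2234 t × 1000 = 223.4 kg
79.98 kg (already kg)
Sum: 1975.39 + 139.616 + 223.4 − 79.98 = 2258.43 kg
In lb: 2258.43 / 0.453592 = 4978.99 lb

4979 lb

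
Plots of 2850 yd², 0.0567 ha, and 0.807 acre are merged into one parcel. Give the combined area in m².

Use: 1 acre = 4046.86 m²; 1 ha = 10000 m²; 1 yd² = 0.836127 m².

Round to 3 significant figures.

2850 yd² × 0.836127 → 2382.96 m²
0.0567 ha × 10000 → 567 m²
0.807 acre × 4046.86 → 3265.82 m²
Sum: 2382.96 + 567 + 3265.82 = 6215.78 m²

6220 m²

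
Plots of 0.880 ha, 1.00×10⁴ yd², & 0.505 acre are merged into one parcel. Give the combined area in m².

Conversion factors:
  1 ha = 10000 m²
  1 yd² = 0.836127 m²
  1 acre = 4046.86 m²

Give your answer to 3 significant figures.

0.880 ha × 10000 = 8800 m²
1.00×10⁴ yd² × 0.836127 = 8361.27 m²
0.505 acre × 4046.86 = 2043.66 m²
Combined: 8800 + 8361.27 + 2043.66 = 19204.9 m²

1.92×10⁴ m²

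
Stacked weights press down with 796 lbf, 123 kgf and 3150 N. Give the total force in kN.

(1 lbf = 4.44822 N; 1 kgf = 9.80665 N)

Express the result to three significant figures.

796 lbf × 4.44822 = 3540.78 N
123 kgf × 9.80665 = 1206.22 N
3150 N (already N)
Combined: 3540.78 + 1206.22 + 3150 = 7897 N
In kN: 7897 / 1000 = 7.897 kN

7.90 kN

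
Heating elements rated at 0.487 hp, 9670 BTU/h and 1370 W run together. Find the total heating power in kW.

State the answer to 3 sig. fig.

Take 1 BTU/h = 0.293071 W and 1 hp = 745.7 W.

0.487 hp × 745.7 = 363.156 W
9670 BTU/h × 0.293071 = 2834 W
1370 W (already W)
Combined: 363.156 + 2834 + 1370 = 4567.16 W
In kW: 4567.16 / 1000 = 4.56716 kW

4.57 kW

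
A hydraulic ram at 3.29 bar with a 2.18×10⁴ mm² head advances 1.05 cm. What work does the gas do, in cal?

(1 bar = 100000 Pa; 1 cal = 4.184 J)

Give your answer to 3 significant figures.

18.0 cal

3.29 bar → 329000 Pa
2.18×10⁴ mm² → 0.0218 m²
F = P × A = 329000 × 0.0218 = 7172.2 N
1.05 cm → 0.0105 m
W = F × d = 7172.2 × 0.0105 = 75.3081 J
In cal: 75.3081 / 4.184 = 17.9991 cal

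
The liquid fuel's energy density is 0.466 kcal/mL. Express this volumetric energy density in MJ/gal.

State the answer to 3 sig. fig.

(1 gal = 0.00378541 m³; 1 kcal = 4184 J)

7.38 MJ/gal

0.466 kcal/mL × 4184 J/kcal ÷ 10⁻⁶ m³/mL = 1.94974×10⁹ J/m³
1.94974×10⁹ J/m³ ÷ 1000000 J/MJ × 0.00378541 m³/gal = 7.38057 MJ/gal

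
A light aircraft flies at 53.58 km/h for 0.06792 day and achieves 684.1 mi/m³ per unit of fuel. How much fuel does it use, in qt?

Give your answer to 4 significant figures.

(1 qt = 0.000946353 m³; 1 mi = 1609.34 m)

53.58 km/h → 14.8833 m/s
0.06792 day → 5868.29 s
d = v × t = 14.8833 × 5868.29 = 87339.5 m
684.1 mi/m³ → 1.10095×10⁶ m/m³
V = d / (distance per unit fuel) = 87339.5 / 1.10095×10⁶ = 0.079331 m³
In qt: 0.079331 / 0.000946353 = 83.8281 qt

83.83 qt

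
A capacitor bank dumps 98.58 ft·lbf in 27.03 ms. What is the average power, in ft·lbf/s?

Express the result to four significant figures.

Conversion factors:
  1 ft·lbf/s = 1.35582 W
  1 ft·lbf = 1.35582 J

98.58 ft·lbf × 1.35582 → 133.657 J
27.03 ms × 0.001 → 0.02703 s
P = E / t = 133.657 J / 0.02703 s = 4944.77 W
4944.77 W ÷ (1.35582 W/ft·lbf/s) = 3647.07 ft·lbf/s

3647 ft·lbf/s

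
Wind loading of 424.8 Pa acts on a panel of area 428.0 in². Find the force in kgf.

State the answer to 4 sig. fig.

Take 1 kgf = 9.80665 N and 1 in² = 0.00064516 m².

428.0 in² × 0.00064516 = 0.276128 m²
F = P × A = 424.8 Pa × 0.276128 m² = 117.299 N
117.299 N ÷ (9.80665 N/kgf) = 11.9612 kgf

11.96 kgf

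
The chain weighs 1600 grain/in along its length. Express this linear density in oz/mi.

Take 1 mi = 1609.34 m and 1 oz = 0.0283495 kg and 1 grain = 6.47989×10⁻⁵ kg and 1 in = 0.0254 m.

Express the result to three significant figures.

1600 grain/in × 6.47989×10⁻⁵ kg/grain ÷ 0.0254 m/in = 4.08182 kg/m
4.08182 kg/m ÷ 0.0283495 kg/oz × 1609.34 m/mi = 231716 oz/mi

2.32×10⁵ oz/mi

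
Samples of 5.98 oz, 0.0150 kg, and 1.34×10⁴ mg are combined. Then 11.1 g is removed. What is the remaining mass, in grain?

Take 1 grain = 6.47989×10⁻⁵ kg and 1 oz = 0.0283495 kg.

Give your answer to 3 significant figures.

2880 grain

5.98 oz × 0.0283495 = 0.16953 kg
0.0150 kg (already kg)
1.34×10⁴ mg × 10⁻⁶ = 0.0134 kg
11.1 g × 0.001 = 0.0111 kg
Sum: 0.16953 + 0.015 + 0.0134 − 0.0111 = 0.18683 kg
In grain: 0.18683 / 6.47989×10⁻⁵ = 2883.23 grain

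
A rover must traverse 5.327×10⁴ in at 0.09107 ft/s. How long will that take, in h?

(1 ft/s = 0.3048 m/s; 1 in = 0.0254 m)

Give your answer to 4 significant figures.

13.54 h

5.327×10⁴ in × 0.0254 = 1353.06 m
0.09107 ft/s × 0.3048 = 0.0277581 m/s
t = d / v = 1353.06 m / 0.0277581 m/s = 48744.7 s
48744.7 s ÷ (3600 s/h) = 13.5402 h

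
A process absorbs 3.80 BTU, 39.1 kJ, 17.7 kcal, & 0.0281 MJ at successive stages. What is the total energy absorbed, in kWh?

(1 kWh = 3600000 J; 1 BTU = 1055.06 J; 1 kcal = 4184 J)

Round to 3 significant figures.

3.80 BTU × 1055.06 → 4009.23 J
39.1 kJ × 1000 → 39100 J
17.7 kcal × 4184 → 74056.8 J
0.0281 MJ × 1000000 → 28100 J
Sum: 4009.23 + 39100 + 74056.8 + 28100 = 145266 J
In kWh: 145266 / 3600000 = 0.0403517 kWh

0.0404 kWh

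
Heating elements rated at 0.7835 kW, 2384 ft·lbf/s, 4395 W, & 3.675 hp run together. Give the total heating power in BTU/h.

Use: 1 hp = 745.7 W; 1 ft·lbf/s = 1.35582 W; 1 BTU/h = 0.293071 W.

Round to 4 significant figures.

0.7835 kW × 1000 = 783.5 W
2384 ft·lbf/s × 1.35582 = 3232.27 W
4395 W (already W)
3.675 hp × 745.7 = 2740.45 W
Sum: 783.5 + 3232.27 + 4395 + 2740.45 = 11151.2 W
In BTU/h: 11151.2 / 0.293071 = 38049.5 BTU/h

3.805×10⁴ BTU/h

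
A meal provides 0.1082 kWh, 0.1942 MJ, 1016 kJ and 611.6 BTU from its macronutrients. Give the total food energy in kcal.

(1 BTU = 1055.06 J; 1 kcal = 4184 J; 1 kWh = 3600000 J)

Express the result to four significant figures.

536.6 kcal

0.1082 kWh × 3600000 → 389520 J
0.1942 MJ × 1000000 → 194200 J
1016 kJ × 1000 → 1.016×10⁶ J
611.6 BTU × 1055.06 → 645275 J
Sum: 389520 + 194200 + 1.016×10⁶ + 645275 = 2.245×10⁶ J
In kcal: 2.245×10⁶ / 4184 = 536.568 kcal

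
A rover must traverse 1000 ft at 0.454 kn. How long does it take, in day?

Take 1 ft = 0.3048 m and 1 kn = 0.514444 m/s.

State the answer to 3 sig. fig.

1000 ft × 0.3048 → 304.8 m
0.454 kn × 0.514444 → 0.233558 m/s
t = d / v = 304.8 m / 0.233558 m/s = 1305.03 s
1305.03 s ÷ (86400 s/day) = 0.0151045 day

0.0151 day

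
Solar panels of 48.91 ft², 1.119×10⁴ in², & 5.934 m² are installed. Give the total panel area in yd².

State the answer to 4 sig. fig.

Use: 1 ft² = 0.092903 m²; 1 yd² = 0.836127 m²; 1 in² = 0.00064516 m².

21.17 yd²

48.91 ft² × 0.092903 = 4.54389 m²
1.119×10⁴ in² × 0.00064516 = 7.21934 m²
5.934 m² (already m²)
Sum: 4.54389 + 7.21934 + 5.934 = 17.6972 m²
In yd²: 17.6972 / 0.836127 = 21.1657 yd²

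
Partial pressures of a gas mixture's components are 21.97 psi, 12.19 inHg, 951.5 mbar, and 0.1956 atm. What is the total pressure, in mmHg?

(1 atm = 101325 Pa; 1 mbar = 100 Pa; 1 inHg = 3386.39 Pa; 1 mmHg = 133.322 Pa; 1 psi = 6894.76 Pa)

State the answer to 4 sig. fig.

21.97 psi × 6894.76 → 151478 Pa
12.19 inHg × 3386.39 → 41280.1 Pa
951.5 mbar × 100 → 95150 Pa
0.1956 atm × 101325 → 19819.2 Pa
Combined: 151478 + 41280.1 + 95150 + 19819.2 = 307727 Pa
In mmHg: 307727 / 133.322 = 2308.15 mmHg

2308 mmHg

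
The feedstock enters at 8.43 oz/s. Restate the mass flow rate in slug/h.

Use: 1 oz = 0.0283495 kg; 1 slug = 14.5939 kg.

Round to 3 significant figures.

59.0 slug/h

8.43 oz/s × 0.0283495 kg/oz = 0.238986 kg/s
0.238986 kg/s ÷ 14.5939 kg/slug × 3600 s/h = 58.9527 slug/h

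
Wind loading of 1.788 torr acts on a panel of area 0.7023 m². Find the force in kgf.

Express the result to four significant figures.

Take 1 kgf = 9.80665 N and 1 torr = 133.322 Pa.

17.07 kgf

1.788 torr × 133.322 → 238.38 Pa
F = P × A = 238.38 Pa × 0.7023 m² = 167.414 N
167.414 N ÷ (9.80665 N/kgf) = 17.0715 kgf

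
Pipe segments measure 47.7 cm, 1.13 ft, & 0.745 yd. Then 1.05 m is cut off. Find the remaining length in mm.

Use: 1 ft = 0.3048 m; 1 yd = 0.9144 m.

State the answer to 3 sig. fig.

47.7 cm × 0.01 = 0.477 m
1.13 ft × 0.3048 = 0.344424 m
0.745 yd × 0.9144 = 0.681228 m
1.05 m (already m)
Sum: 0.477 + 0.344424 + 0.681228 − 1.05 = 0.452652 m
In mm: 0.452652 / 0.001 = 452.652 mm

453 mm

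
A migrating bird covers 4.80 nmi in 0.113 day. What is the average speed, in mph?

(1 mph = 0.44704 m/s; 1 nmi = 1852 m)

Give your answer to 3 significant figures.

4.80 nmi × 1852 → 8889.6 m
0.113 day × 86400 → 9763.2 s
v = d / t = 8889.6 m / 9763.2 s = 0.910521 m/s
0.910521 m/s ÷ (0.44704 m/s/mph) = 2.03678 mph

2.04 mph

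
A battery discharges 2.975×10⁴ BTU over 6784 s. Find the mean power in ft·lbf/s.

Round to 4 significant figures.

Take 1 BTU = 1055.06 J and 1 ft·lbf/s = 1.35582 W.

2.975×10⁴ BTU × 1055.06 → 3.1388×10⁷ J
P = E / t = 3.1388×10⁷ J / 6784 s = 4626.77 W
4626.77 W ÷ (1.35582 W/ft·lbf/s) = 3412.53 ft·lbf/s

3413 ft·lbf/s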